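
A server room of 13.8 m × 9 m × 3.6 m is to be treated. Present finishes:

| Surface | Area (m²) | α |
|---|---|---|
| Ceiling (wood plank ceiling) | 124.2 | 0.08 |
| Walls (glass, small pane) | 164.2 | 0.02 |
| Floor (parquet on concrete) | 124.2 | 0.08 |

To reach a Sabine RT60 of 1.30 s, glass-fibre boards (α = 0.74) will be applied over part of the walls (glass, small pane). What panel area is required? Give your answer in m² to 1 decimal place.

44.7

Summing Sᵢαᵢ: 9.936 + 3.284 + 9.936 → A₁ = 23.156 sabins.
Required A₂ = 0.161·447.12/1.30 = 55.374 sabins.
ΔA needed = 55.374 − 23.156 = 32.218 sabins.
Net gain per m²: Δα = 0.74 − 0.02 = 0.72.
Area = ΔA/Δα = 32.218/0.72 = 44.7 m².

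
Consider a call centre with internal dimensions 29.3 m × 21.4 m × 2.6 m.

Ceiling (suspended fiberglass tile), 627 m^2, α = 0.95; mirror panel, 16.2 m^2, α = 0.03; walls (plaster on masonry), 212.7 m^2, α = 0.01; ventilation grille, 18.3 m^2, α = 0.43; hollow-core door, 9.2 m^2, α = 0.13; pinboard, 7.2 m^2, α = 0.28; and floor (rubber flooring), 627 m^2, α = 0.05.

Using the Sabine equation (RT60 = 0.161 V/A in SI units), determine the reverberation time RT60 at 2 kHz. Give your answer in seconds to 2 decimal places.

Summing Sᵢαᵢ: 595.650 + 0.486 + 2.127 + 7.869 + 1.196 + 2.016 + 31.350 → A = 640.694 sabins.
Room volume: 1630.252 m³.
Sabine: RT60 = 0.161 × 1630.252 / 640.694 = 0.41 s.

0.41 s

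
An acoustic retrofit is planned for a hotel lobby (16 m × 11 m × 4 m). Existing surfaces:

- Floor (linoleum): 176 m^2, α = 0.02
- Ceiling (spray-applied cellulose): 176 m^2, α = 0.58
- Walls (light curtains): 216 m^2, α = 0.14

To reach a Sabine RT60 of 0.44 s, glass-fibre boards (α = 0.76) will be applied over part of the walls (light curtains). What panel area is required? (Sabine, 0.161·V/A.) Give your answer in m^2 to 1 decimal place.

196.4

Total absorption A₁ = 176*0.02 + 176*0.58 + 216*0.14
  = 3.520 + 102.080 + 30.240 = 135.840 m^2 sabins.
V = 704 m³. Target absorption A₂ = 0.161 × 704 / 0.44 = 257.600 sabins.
ΔA needed = 257.600 − 135.840 = 121.760 sabins.
Net gain per m^2: Δα = 0.76 − 0.14 = 0.62.
Area = ΔA/Δα = 121.760/0.62 = 196.4 m^2.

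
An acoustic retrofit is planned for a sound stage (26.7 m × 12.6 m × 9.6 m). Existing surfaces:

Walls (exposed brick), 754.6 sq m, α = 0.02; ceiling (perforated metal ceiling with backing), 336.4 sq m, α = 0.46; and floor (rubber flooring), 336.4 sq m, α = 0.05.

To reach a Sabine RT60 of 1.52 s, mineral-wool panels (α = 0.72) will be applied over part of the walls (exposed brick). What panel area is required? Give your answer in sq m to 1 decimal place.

222.0

Equivalent absorption area: A₁ = 754.6*0.02 + 336.4*0.46 + 336.4*0.05 = 186.656 sq m.
Required A₂ = 0.161·3229.632/1.52 = 342.086 sabins.
ΔA needed = 342.086 − 186.656 = 155.430 sabins.
Each sq m of panel replacing the walls (exposed brick) adds (0.72 − 0.02) = 0.70 sabins.
Panel area = 155.430 / 0.70 = 222.0 sq m.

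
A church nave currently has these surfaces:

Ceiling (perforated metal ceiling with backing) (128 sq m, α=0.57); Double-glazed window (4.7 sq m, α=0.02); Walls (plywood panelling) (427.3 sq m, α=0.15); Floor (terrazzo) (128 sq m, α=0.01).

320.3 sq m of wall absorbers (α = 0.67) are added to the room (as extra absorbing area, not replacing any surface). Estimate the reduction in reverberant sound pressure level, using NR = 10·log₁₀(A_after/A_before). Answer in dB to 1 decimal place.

4.1 dB

Equivalent absorption area: A_before = 128·0.57 + 4.7·0.02 + 427.3·0.15 + 128·0.01 = 138.429 sq m.
Added absorption = 320.3 × 0.67 = 214.601 sabins.
A_after = 138.429 + 214.601 = 353.030 sabins.
Reduction = 10 log₁₀(A_after/A_before) = 10 log₁₀(2.5503) = 4.1 dB.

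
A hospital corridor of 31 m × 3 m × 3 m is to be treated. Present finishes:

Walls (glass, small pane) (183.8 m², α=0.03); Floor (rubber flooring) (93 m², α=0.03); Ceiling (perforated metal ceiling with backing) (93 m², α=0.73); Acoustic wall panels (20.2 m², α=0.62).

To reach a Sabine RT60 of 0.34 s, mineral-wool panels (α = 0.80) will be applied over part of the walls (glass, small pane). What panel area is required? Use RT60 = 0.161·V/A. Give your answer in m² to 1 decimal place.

A₁ = Σ Sᵢαᵢ = 183.8*0.03 + 93*0.03 + 93*0.73 + 20.2*0.62 = 88.718 sabins.
Required A₂ = 0.161·279/0.34 = 132.115 sabins.
Absorption to add: 132.115 − 88.718 = 43.397 sabins.
Net gain per m²: Δα = 0.80 − 0.03 = 0.77.
Panel area = 43.397 / 0.77 = 56.4 m².

56.4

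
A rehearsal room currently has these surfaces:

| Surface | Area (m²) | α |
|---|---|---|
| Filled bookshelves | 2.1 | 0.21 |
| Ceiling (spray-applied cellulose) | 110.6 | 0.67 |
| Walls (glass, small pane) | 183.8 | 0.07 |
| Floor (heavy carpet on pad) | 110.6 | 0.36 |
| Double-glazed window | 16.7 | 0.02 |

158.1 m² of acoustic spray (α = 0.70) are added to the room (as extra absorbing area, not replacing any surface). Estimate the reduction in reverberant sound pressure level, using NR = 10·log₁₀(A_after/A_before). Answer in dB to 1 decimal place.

Equivalent absorption area: A_before = 2.1*0.21 + 110.6*0.67 + 183.8*0.07 + 110.6*0.36 + 16.7*0.02 = 127.559 m².
Added absorption = 158.1 × 0.70 = 110.670 sabins.
New total A_after = 238.229 sabins.
Reduction = 10 log₁₀(A_after/A_before) = 10 log₁₀(1.8676) = 2.7 dB.

2.7 dB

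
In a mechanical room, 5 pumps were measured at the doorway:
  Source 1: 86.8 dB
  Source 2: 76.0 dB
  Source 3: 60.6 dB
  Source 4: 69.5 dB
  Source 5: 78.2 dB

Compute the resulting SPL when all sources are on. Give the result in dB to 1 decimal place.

87.7 dB

Converting to relative power and adding: 10^(86.8/10) + 10^(76.0/10) + 10^(60.6/10) + 10^(69.5/10) + 10^(78.2/10) = 5.946e+08.
Back to dB: 10·log₁₀ Σ = 87.7 dB.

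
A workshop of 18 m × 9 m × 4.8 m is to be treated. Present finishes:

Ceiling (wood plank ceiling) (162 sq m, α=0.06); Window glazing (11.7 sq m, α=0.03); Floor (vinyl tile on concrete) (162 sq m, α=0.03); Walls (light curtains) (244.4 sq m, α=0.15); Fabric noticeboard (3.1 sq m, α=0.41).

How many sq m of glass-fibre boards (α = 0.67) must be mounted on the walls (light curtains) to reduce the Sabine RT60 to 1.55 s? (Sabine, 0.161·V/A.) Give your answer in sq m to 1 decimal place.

Equivalent absorption area: A₁ = 162×0.06 + 11.7×0.03 + 162×0.03 + 244.4×0.15 + 3.1×0.41 = 52.862 sq m.
Required A₂ = 0.161·777.6/1.55 = 80.770 sabins.
Absorption to add: 80.770 − 52.862 = 27.908 sabins.
Each sq m of panel replacing the walls (light curtains) adds (0.67 − 0.15) = 0.52 sabins.
Panel area = 27.908 / 0.52 = 53.7 sq m.

53.7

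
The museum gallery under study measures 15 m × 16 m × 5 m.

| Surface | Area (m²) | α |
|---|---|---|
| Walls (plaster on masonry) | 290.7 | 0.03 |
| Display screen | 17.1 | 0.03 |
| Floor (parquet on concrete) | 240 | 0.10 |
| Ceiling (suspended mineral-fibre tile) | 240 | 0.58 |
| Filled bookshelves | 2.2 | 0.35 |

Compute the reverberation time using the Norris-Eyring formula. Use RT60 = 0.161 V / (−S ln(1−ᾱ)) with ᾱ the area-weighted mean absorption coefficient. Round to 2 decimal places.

0.99 seconds

S = Σ Sᵢ = 790.0 m².
Σ(Sᵢαᵢ) = 290.7·0.03 + 17.1·0.03 + 240·0.10 + 240·0.58 + 2.2·0.35 = 173.204.
ᾱ = 173.204 / 790.0 = 0.2192.
Eyring denominator: −S ln(1−ᾱ) = 195.475.
V = 15 × 16 × 5 = 1200 m³.
T = 0.161·V/[−S·ln(1−ᾱ)] = 0.161·1200/195.475 = 0.99 s.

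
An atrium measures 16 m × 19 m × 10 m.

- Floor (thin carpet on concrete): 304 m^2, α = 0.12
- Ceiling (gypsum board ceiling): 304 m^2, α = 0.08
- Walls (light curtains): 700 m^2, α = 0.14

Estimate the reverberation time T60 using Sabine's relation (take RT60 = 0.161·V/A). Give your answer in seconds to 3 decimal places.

Summing Sᵢαᵢ: 36.480 + 24.320 + 98.000 → A = 158.800 sabins.
V = 16·19·10 = 3040 m³.
RT60 = 0.161 · V / A = 0.161 × 3040 / 158.800 = 3.082 s.

3.082 s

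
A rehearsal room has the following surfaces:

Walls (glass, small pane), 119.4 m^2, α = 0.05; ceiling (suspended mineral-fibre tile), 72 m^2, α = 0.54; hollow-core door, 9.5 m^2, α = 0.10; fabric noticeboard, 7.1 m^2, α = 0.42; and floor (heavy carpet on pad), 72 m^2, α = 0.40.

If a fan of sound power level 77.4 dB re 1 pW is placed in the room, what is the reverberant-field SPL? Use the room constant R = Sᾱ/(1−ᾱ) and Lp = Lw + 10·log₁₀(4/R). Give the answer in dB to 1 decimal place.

Σ(Sᵢαᵢ) = 119.4·0.05 + 72·0.54 + 9.5·0.10 + 7.1·0.42 + 72·0.40 = 77.582; total area S = 280.0 m^2.
ᾱ = 77.582/280.0 = 0.2771; R = Sᾱ/(1−ᾱ) = 77.582/(1−0.2771) = 107.321 m^2.
Lp = Lw + 10 log₁₀(4/R) = 77.4 -14.29 = 63.1 dB.

63.1 dB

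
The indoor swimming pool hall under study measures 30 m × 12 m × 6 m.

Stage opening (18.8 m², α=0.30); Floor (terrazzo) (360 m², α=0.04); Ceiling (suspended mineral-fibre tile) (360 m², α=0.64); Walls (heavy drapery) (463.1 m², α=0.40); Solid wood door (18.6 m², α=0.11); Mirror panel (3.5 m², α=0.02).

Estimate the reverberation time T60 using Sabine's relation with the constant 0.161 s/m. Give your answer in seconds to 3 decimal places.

A = Σ Sᵢαᵢ = 18.8·0.30 + 360·0.04 + 360·0.64 + 463.1·0.40 + 18.6·0.11 + 3.5·0.02 = 437.796 sabins.
Volume V = 30 × 12 × 6 = 2160 m³.
RT60 = 0.161 · V / A = 0.161 × 2160 / 437.796 = 0.794 s.

0.794 seconds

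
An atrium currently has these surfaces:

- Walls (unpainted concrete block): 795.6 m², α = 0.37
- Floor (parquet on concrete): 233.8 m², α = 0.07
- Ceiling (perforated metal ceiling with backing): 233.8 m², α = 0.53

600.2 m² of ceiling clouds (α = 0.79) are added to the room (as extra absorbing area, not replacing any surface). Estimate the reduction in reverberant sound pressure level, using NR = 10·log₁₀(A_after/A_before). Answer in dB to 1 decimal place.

Total absorption A_before = 795.6*0.37 + 233.8*0.07 + 233.8*0.53
  = 294.372 + 16.366 + 123.914 = 434.652 m² sabins.
Added absorption = 600.2 × 0.79 = 474.158 sabins.
A_after = 434.652 + 474.158 = 908.810 sabins.
NR = 10·log₁₀(908.810/434.652) = 3.2 dB.

3.2 dB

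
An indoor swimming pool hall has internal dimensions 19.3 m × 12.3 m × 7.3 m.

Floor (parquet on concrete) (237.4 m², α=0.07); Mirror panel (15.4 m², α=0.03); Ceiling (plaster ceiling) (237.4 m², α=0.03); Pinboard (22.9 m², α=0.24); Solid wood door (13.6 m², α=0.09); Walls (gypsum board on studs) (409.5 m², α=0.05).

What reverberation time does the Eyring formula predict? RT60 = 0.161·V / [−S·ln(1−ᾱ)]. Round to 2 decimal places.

5.28 seconds

Total surface area S = 237.4 + 15.4 + 237.4 + 22.9 + 13.6 + 409.5 = 936.2 m².
Σ(Sᵢαᵢ) = 237.4·0.07 + 15.4·0.03 + 237.4·0.03 + 22.9·0.24 + 13.6·0.09 + 409.5·0.05 = 51.397.
Mean coefficient ᾱ = A/S = 0.0549.
Eyring denominator: −S ln(1−ᾱ) = 52.862.
V = 19.3 × 12.3 × 7.3 = 1732.947 m³.
RT60 = 0.161 × 1732.947 / 52.862 = 5.28 s.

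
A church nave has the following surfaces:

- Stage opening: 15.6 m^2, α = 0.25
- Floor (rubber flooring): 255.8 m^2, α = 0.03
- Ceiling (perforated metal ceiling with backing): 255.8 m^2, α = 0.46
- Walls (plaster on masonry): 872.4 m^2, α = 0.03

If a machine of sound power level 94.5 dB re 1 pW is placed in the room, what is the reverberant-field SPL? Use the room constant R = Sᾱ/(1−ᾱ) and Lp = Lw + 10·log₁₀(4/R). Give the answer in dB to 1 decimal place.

A = 155.414 sabins; S = 1399.6 m^2.
ᾱ = 155.414/1399.6 = 0.1110; R = Sᾱ/(1−ᾱ) = 155.414/(1−0.1110) = 174.819 m^2.
Lp = Lw + 10 log₁₀(4/R) = 94.5 -16.41 = 78.1 dB.

78.1 dB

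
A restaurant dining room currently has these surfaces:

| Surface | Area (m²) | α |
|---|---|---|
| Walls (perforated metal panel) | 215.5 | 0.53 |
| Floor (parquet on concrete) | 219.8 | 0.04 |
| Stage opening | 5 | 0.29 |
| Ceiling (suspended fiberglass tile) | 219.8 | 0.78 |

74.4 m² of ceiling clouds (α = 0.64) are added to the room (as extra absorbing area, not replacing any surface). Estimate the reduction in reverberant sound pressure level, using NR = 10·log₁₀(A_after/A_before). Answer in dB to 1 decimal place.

0.6 dB

Equivalent absorption area: A_before = 215.5×0.53 + 219.8×0.04 + 5×0.29 + 219.8×0.78 = 295.901 m².
Treatment contributes 74.4·0.64 = 47.616 sabins.
A_after = 295.901 + 47.616 = 343.517 sabins.
NR = 10·log₁₀(343.517/295.901) = 0.6 dB.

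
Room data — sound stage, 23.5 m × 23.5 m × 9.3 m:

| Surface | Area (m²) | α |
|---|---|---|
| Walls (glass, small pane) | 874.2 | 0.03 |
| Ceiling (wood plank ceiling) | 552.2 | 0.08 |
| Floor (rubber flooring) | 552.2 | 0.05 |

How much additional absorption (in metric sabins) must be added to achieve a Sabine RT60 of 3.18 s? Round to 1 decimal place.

162.0 sabins

A₁ = Σ Sᵢαᵢ = 874.2×0.03 + 552.2×0.08 + 552.2×0.05 = 98.012 sabins.
For T = 3.18 s, need A₂ = 0.161·V/T = 0.161·5135.925/3.18 = 260.026 sabins.
Additional absorption ΔA = 260.026 − 98.012 = 162.0 sabins.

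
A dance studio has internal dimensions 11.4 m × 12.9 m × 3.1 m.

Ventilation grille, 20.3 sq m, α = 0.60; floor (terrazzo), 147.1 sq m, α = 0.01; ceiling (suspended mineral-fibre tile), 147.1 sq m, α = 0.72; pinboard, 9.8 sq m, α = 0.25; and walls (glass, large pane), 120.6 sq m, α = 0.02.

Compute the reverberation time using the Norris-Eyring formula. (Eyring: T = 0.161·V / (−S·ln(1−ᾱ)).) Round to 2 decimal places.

S = Σ Sᵢ = 444.9 sq m.
Absorption A = 20.3·0.60 + 147.1·0.01 + 147.1·0.72 + 9.8·0.25 + 120.6·0.02 = 124.425 sabins.
Mean coefficient ᾱ = A/S = 0.2797.
−S·ln(1−ᾱ) = −444.9 × ln(1 − 0.2797) = 145.966.
V = 11.4 × 12.9 × 3.1 = 455.886 m³.
RT60 = 0.161 × 455.886 / 145.966 = 0.50 s.

0.50 s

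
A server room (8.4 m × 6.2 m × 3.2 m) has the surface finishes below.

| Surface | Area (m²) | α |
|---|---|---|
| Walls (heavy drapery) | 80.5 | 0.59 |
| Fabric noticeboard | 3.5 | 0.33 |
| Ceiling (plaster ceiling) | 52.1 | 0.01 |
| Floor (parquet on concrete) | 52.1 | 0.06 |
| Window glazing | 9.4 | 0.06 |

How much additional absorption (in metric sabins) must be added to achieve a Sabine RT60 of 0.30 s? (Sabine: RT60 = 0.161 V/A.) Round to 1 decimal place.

36.6 sabins

A₁ = Σ Sᵢαᵢ = 80.5*0.59 + 3.5*0.33 + 52.1*0.01 + 52.1*0.06 + 9.4*0.06 = 52.861 sabins.
V = 166.656 m³. Required absorption A₂ = 0.161 × 166.656 / 0.30 = 89.439 sabins.
Additional absorption ΔA = 89.439 − 52.861 = 36.6 sabins.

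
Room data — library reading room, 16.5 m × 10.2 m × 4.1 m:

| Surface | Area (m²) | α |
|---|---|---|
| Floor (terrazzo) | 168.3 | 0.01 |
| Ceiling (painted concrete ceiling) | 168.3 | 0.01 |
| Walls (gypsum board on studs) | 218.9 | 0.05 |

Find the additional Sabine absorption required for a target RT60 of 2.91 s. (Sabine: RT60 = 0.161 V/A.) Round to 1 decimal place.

23.9 sabins

Equivalent absorption area: A₁ = 168.3×0.01 + 168.3×0.01 + 218.9×0.05 = 14.311 m².
For T = 2.91 s, need A₂ = 0.161·V/T = 0.161·690.03/2.91 = 38.177 sabins.
Shortfall: 38.177 − 14.311 = 23.9 sabins.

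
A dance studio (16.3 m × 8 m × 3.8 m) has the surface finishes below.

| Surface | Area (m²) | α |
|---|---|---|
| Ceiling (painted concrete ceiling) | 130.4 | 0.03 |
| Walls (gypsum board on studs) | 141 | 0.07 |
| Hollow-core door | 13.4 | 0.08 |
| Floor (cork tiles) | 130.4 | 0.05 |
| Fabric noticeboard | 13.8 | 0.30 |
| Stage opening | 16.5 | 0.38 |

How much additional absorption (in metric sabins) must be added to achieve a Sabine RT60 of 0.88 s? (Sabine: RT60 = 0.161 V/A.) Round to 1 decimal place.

Total absorption A₁ = 130.4*0.03 + 141*0.07 + 13.4*0.08 + 130.4*0.05 + 13.8*0.30 + 16.5*0.38
  = 3.912 + 9.870 + 1.072 + 6.520 + 4.140 + 6.270 = 31.784 m² sabins.
Target A₂ = 0.161·495.52/0.88 = 90.658 sabins (V = 495.52 m³).
ΔA = A₂ − A₁ = 90.658 − 31.784 = 58.9 sabins.

58.9 sabins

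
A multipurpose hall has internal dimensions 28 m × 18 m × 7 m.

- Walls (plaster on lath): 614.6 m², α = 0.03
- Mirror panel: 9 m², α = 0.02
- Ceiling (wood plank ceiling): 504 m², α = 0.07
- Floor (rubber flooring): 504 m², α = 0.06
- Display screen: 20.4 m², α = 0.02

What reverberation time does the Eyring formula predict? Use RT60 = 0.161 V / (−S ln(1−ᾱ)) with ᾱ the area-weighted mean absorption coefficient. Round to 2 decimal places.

6.54 seconds

S = Σ Sᵢ = 1652.0 m².
Σ(Sᵢαᵢ) = 614.6×0.03 + 9×0.02 + 504×0.07 + 504×0.06 + 20.4×0.02 = 84.546.
ᾱ = 84.546 / 1652.0 = 0.0512.
Eyring denominator: −S ln(1−ᾱ) = 86.825.
V = 28 × 18 × 7 = 3528 m³.
T = 0.161·V/[−S·ln(1−ᾱ)] = 0.161·3528/86.825 = 6.54 s.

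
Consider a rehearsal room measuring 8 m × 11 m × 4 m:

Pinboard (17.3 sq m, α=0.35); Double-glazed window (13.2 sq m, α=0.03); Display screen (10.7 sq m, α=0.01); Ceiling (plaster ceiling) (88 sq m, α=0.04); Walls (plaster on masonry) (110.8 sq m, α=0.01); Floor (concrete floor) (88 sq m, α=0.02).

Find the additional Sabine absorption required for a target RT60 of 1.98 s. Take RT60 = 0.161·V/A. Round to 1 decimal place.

15.7 sabins

Summing Sᵢαᵢ: 6.055 + 0.396 + 0.107 + 3.520 + 1.108 + 1.760 → A₁ = 12.946 sabins.
For T = 1.98 s, need A₂ = 0.161·V/T = 0.161·352/1.98 = 28.622 sabins.
Shortfall: 28.622 − 12.946 = 15.7 sabins.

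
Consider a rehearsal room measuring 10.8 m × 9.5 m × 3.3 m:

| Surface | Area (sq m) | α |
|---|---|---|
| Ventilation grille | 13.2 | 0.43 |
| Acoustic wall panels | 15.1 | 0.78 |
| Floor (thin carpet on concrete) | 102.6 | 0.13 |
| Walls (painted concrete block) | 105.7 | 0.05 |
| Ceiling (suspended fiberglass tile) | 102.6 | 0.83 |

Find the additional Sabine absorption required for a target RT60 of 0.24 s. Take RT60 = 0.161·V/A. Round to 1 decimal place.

105.9 sabins

Summing Sᵢαᵢ: 5.676 + 11.778 + 13.338 + 5.285 + 85.158 → A₁ = 121.235 sabins.
For T = 0.24 s, need A₂ = 0.161·V/T = 0.161·338.58/0.24 = 227.131 sabins.
ΔA = A₂ − A₁ = 227.131 − 121.235 = 105.9 sabins.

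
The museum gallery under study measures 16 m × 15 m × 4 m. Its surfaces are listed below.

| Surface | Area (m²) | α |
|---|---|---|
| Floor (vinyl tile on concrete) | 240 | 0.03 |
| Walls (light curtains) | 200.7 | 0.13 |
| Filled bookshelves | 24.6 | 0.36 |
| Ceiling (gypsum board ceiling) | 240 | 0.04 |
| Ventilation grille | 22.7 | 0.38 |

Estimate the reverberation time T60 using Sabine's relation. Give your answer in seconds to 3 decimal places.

2.560 s

A = Σ Sᵢαᵢ = 240*0.03 + 200.7*0.13 + 24.6*0.36 + 240*0.04 + 22.7*0.38 = 60.373 sabins.
Room volume: 960 m³.
Sabine: RT60 = 0.161 × 960 / 60.373 = 2.560 s.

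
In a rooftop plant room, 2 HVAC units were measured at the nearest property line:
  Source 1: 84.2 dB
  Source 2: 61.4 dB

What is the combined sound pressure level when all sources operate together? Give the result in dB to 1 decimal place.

84.2 dB

Converting to relative power and adding: 10^(84.2/10) + 10^(61.4/10) = 2.644e+08.
Back to dB: 10·log₁₀ Σ = 84.2 dB.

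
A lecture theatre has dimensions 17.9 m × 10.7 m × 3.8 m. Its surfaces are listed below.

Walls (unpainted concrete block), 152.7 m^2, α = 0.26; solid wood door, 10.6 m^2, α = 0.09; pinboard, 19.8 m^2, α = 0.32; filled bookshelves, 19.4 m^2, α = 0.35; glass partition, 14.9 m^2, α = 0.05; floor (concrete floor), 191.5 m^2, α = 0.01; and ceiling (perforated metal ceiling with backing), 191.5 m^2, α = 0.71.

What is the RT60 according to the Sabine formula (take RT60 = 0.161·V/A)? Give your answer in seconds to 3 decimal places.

0.609 sec

Total absorption A = 152.7*0.26 + 10.6*0.09 + 19.8*0.32 + 19.4*0.35 + 14.9*0.05 + 191.5*0.01 + 191.5*0.71
  = 39.702 + 0.954 + 6.336 + 6.790 + 0.745 + 1.915 + 135.965 = 192.407 m^2 sabins.
Volume V = 17.9 × 10.7 × 3.8 = 727.814 m³.
RT60 = 0.161 · V / A = 0.161 × 727.814 / 192.407 = 0.609 s.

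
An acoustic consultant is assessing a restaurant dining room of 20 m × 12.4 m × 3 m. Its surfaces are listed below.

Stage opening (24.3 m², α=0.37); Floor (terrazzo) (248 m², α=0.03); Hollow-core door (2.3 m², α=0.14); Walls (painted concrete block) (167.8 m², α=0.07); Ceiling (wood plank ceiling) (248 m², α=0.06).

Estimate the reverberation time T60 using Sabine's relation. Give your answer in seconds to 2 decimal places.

Summing Sᵢαᵢ: 8.991 + 7.440 + 0.322 + 11.746 + 14.880 → A = 43.379 sabins.
Volume V = 20 × 12.4 × 3 = 744 m³.
Sabine: RT60 = 0.161 × 744 / 43.379 = 2.76 s.

2.76 sec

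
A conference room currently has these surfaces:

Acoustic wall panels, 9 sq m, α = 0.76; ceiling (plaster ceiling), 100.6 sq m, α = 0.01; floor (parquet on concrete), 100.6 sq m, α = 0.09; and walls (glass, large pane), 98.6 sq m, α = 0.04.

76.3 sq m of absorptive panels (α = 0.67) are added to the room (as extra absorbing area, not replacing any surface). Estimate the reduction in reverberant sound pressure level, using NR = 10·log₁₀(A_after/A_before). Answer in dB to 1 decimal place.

Summing Sᵢαᵢ: 6.840 + 1.006 + 9.054 + 3.944 → A_before = 20.844 sabins.
Treatment contributes 76.3·0.67 = 51.121 sabins.
A_after = 20.844 + 51.121 = 71.965 sabins.
NR = 10·log₁₀(71.965/20.844) = 5.4 dB.

5.4 dB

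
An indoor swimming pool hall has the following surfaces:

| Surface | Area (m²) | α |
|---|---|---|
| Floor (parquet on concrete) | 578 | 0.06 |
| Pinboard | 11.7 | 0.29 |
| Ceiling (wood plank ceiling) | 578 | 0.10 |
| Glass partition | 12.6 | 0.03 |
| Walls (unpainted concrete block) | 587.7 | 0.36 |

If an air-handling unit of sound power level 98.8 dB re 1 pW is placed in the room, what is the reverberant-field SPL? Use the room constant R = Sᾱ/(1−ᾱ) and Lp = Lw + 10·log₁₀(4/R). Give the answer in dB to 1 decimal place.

79.1 dB

Σ(Sᵢαᵢ) = 578·0.06 + 11.7·0.29 + 578·0.10 + 12.6·0.03 + 587.7·0.36 = 307.823; total area S = 1768.0 m².
ᾱ = 307.823/1768.0 = 0.1741; R = Sᾱ/(1−ᾱ) = 307.823/(1−0.1741) = 372.712 m².
Lp = 98.8 + 10·log₁₀(4/372.712) = 98.8 + (-19.69) = 79.1 dB.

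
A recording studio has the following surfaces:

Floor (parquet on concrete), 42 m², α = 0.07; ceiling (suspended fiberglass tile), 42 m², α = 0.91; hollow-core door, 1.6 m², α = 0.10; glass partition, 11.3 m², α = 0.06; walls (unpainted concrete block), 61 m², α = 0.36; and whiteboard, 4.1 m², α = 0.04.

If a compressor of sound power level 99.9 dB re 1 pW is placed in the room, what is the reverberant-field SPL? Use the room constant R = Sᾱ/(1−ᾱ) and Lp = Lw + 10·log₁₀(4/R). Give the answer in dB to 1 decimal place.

85.7 dB

Σ(Sᵢαᵢ) = 42·0.07 + 42·0.91 + 1.6·0.10 + 11.3·0.06 + 61·0.36 + 4.1·0.04 = 64.122; total area S = 162.0 m².
ᾱ = 64.122/162.0 = 0.3958; R = Sᾱ/(1−ᾱ) = 64.122/(1−0.3958) = 106.127 m².
Lp = Lw + 10 log₁₀(4/R) = 99.9 -14.24 = 85.7 dB.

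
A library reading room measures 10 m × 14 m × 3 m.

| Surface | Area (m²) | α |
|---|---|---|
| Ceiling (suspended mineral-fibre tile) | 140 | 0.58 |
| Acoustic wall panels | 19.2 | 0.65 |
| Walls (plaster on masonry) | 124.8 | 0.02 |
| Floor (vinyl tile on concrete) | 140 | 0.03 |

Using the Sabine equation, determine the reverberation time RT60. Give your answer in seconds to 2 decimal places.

Total absorption A = 140*0.58 + 19.2*0.65 + 124.8*0.02 + 140*0.03
  = 81.200 + 12.480 + 2.496 + 4.200 = 100.376 m² sabins.
Volume V = 10 × 14 × 3 = 420 m³.
Sabine: RT60 = 0.161 × 420 / 100.376 = 0.67 s.

0.67 s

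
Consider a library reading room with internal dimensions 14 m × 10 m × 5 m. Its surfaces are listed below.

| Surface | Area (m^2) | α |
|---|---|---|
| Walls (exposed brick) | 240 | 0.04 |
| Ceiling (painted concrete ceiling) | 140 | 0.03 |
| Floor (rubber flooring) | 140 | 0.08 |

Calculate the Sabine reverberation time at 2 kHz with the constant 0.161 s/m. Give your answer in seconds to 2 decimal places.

Total absorption A = 240·0.04 + 140·0.03 + 140·0.08
  = 9.600 + 4.200 + 11.200 = 25.000 m^2 sabins.
V = 14·10·5 = 700 m³.
Sabine: RT60 = 0.161 × 700 / 25.000 = 4.51 s.

4.51 s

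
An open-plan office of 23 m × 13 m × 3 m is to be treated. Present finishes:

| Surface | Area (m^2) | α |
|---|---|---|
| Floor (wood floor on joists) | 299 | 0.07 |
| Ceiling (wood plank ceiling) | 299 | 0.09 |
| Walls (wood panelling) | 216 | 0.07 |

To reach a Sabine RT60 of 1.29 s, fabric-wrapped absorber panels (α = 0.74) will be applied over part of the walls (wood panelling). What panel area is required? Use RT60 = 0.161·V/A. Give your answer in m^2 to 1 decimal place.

A₁ = Σ Sᵢαᵢ = 299*0.07 + 299*0.09 + 216*0.07 = 62.960 sabins.
Required A₂ = 0.161·897/1.29 = 111.951 sabins.
ΔA needed = 111.951 − 62.960 = 48.991 sabins.
Each m^2 of panel replacing the walls (wood panelling) adds (0.74 − 0.07) = 0.67 sabins.
Panel area = 48.991 / 0.67 = 73.1 m^2.

73.1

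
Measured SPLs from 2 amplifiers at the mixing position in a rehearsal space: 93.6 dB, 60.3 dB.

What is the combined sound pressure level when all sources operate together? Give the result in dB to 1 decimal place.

93.6 dB

Converting to relative power and adding: 10^(93.6/10) + 10^(60.3/10) = 2.292e+09.
Back to dB: 10·log₁₀ Σ = 93.6 dB.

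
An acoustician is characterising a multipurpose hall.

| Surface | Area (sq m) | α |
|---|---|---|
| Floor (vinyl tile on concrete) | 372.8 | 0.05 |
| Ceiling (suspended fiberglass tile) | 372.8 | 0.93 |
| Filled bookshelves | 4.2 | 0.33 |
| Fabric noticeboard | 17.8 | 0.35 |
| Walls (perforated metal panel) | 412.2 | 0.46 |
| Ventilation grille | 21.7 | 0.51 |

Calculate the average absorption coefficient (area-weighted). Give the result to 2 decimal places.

0.48

Total surface area S = 1201.5 sq m.
Weighted sum Σ Sα = 573.639.
ᾱ = 573.639 / 1201.5 = 0.48.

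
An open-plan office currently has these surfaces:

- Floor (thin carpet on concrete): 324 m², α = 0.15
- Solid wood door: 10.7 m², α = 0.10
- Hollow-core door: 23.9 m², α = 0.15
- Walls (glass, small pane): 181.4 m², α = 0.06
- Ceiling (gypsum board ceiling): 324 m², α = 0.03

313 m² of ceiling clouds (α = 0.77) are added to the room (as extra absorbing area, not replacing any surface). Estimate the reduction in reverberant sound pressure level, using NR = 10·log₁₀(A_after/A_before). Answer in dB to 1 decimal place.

A_before = Σ Sᵢαᵢ = 324*0.15 + 10.7*0.10 + 23.9*0.15 + 181.4*0.06 + 324*0.03 = 73.859 sabins.
Treatment contributes 313·0.77 = 241.010 sabins.
New total A_after = 314.869 sabins.
NR = 10·log₁₀(314.869/73.859) = 6.3 dB.

6.3 dB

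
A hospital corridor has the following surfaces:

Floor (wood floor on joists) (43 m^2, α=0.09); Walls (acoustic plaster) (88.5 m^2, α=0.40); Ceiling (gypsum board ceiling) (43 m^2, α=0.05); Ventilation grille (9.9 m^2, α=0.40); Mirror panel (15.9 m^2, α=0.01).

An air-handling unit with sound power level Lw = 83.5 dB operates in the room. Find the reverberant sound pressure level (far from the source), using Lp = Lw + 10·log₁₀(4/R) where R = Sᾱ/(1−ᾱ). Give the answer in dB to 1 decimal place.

71.8 dB

Σ(Sᵢαᵢ) = 43×0.09 + 88.5×0.40 + 43×0.05 + 9.9×0.40 + 15.9×0.01 = 45.539; total area S = 200.3 m^2.
ᾱ = 45.539/200.3 = 0.2274; R = Sᾱ/(1−ᾱ) = 45.539/(1−0.2274) = 58.943 m^2.
Lp = Lw + 10 log₁₀(4/R) = 83.5 -11.68 = 71.8 dB.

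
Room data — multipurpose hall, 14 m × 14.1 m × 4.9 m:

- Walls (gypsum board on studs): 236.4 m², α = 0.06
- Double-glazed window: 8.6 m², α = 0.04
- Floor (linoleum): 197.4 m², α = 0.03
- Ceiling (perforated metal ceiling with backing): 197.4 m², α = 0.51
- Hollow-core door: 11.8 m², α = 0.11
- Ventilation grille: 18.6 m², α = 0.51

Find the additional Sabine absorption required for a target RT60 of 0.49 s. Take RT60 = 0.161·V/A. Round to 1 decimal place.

Summing Sᵢαᵢ: 14.184 + 0.344 + 5.922 + 100.674 + 1.298 + 9.486 → A₁ = 131.908 sabins.
For T = 0.49 s, need A₂ = 0.161·V/T = 0.161·967.26/0.49 = 317.814 sabins.
ΔA = A₂ − A₁ = 317.814 − 131.908 = 185.9 sabins.

185.9 sabins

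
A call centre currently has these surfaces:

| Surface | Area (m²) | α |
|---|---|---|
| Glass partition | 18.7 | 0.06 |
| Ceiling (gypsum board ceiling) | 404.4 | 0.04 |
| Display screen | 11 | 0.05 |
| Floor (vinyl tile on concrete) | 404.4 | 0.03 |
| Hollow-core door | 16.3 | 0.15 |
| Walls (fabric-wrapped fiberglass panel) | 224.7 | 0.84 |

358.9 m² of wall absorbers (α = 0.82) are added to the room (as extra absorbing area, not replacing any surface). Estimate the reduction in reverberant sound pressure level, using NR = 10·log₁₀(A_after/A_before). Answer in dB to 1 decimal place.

3.7 dB

Equivalent absorption area: A_before = 18.7×0.06 + 404.4×0.04 + 11×0.05 + 404.4×0.03 + 16.3×0.15 + 224.7×0.84 = 221.173 m².
Treatment contributes 358.9·0.82 = 294.298 sabins.
New total A_after = 515.471 sabins.
Reduction = 10 log₁₀(A_after/A_before) = 10 log₁₀(2.3306) = 3.7 dB.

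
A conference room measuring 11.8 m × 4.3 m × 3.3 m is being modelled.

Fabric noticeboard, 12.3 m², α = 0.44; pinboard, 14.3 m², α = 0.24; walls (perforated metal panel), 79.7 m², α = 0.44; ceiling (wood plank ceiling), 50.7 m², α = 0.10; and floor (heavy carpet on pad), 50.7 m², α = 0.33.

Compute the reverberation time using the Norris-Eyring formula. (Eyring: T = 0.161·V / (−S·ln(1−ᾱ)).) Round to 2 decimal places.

0.34 s

Total surface area S = 12.3 + 14.3 + 79.7 + 50.7 + 50.7 = 207.7 m².
Absorption A = 12.3·0.44 + 14.3·0.24 + 79.7·0.44 + 50.7·0.10 + 50.7·0.33 = 65.713 sabins.
ᾱ = 65.713 / 207.7 = 0.3164.
Eyring denominator: −S ln(1−ᾱ) = 79.005.
V = 11.8 × 4.3 × 3.3 = 167.442 m³.
T = 0.161·V/[−S·ln(1−ᾱ)] = 0.161·167.442/79.005 = 0.34 s.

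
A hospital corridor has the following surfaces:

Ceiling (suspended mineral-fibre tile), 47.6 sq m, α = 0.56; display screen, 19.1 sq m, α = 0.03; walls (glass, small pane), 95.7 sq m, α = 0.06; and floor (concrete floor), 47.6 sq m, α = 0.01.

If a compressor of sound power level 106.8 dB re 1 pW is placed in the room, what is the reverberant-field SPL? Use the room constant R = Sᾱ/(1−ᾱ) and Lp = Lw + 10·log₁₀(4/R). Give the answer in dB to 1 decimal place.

96.8 dB

Σ(Sᵢαᵢ) = 47.6·0.56 + 19.1·0.03 + 95.7·0.06 + 47.6·0.01 = 33.447; total area S = 210.0 sq m.
ᾱ = 0.1593, so room constant R = A/(1−ᾱ) = 39.785 sq m.
Lp = Lw + 10 log₁₀(4/R) = 106.8 -9.98 = 96.8 dB.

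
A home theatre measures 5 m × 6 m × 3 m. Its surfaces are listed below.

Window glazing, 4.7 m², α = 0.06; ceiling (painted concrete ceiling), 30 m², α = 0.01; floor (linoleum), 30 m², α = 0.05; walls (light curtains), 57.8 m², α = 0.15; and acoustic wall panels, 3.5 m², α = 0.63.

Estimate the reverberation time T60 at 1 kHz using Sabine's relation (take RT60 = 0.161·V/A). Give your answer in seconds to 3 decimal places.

1.118 s

Total absorption A = 4.7·0.06 + 30·0.01 + 30·0.05 + 57.8·0.15 + 3.5·0.63
  = 0.282 + 0.300 + 1.500 + 8.670 + 2.205 = 12.957 m² sabins.
V = 5·6·3 = 90 m³.
RT60 = 0.161 · V / A = 0.161 × 90 / 12.957 = 1.118 s.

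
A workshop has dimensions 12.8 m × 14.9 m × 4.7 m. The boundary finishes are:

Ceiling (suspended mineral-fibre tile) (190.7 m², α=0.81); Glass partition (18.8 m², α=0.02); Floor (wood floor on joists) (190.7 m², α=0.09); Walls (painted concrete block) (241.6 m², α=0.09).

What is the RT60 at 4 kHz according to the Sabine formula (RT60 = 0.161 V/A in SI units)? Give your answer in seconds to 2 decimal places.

0.74 s

Equivalent absorption area: A = 190.7*0.81 + 18.8*0.02 + 190.7*0.09 + 241.6*0.09 = 193.750 m².
Room volume: 896.384 m³.
T = 0.161 V/A = 0.161·896.384/193.750 = 0.74 s.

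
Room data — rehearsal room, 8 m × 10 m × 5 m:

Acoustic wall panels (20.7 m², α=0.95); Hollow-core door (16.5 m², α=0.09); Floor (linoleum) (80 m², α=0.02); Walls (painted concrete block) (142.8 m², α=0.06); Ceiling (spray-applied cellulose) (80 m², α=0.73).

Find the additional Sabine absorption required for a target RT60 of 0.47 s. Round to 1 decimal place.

47.3 sabins

Equivalent absorption area: A₁ = 20.7·0.95 + 16.5·0.09 + 80·0.02 + 142.8·0.06 + 80·0.73 = 89.718 m².
For T = 0.47 s, need A₂ = 0.161·V/T = 0.161·400/0.47 = 137.021 sabins.
Shortfall: 137.021 − 89.718 = 47.3 sabins.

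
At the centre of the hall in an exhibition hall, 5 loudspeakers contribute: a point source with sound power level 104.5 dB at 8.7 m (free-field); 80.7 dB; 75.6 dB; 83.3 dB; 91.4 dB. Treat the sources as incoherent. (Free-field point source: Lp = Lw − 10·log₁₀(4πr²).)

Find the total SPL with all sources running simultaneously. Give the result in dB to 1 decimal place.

Source at 8.7 m: Lp = 104.5 − 10·log₁₀(4π·8.7²) = 104.5 − 10·log₁₀(951.149) = 74.7 dB.
Converting to relative power and adding: 10^(74.7/10) + 10^(80.7/10) + 10^(75.6/10) + 10^(83.3/10) + 10^(91.4/10) = 1.777e+09.
Back to dB: 10·log₁₀ Σ = 92.5 dB.

92.5 dB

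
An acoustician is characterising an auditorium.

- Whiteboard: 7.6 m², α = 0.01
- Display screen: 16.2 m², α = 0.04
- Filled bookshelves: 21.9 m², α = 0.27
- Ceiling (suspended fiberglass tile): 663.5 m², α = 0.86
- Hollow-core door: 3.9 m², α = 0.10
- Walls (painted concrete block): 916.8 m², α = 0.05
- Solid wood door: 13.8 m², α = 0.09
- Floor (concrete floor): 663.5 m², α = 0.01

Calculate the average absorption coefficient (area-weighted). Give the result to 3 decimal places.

S = Σ Sᵢ = 7.6 + 16.2 + 21.9 + 663.5 + 3.9 + 916.8 + 13.8 + 663.5 = 2307.2 m².
Weighted sum Σ Sα = 631.354.
ᾱ = 631.354 / 2307.2 = 0.274.

0.274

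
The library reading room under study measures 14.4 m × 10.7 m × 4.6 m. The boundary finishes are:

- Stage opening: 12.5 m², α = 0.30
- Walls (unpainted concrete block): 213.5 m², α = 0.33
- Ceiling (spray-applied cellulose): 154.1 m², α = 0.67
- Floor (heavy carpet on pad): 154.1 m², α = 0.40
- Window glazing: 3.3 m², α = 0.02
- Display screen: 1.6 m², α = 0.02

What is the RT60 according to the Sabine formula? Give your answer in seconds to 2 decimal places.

0.48 sec

Equivalent absorption area: A = 12.5*0.30 + 213.5*0.33 + 154.1*0.67 + 154.1*0.40 + 3.3*0.02 + 1.6*0.02 = 239.190 m².
V = 14.4·10.7·4.6 = 708.768 m³.
T = 0.161 V/A = 0.161·708.768/239.190 = 0.48 s.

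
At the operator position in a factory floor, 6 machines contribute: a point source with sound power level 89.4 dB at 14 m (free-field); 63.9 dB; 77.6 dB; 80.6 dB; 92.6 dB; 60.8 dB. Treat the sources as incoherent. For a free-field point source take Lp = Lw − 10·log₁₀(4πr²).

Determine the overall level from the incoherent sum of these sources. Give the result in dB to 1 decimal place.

Source at 14 m: Lp = 89.4 − 10·log₁₀(4π·14²) = 89.4 − 10·log₁₀(2463.009) = 55.5 dB.
Sum in the linear (power) domain: Σ 10^(Lᵢ/10) = 10^(55.5/10) + 10^(63.9/10) + 10^(77.6/10) + 10^(80.6/10) + 10^(92.6/10) + 10^(60.8/10) = 1.996e+09.
Combined level = 10 log₁₀(1.996e+09) = 93.0 dB.

93.0 dB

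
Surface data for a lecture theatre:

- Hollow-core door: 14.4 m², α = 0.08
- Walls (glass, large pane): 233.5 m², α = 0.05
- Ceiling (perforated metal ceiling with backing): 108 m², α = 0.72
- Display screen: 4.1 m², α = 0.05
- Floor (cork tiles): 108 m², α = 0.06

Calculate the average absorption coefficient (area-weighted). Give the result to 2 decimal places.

0.21

S = Σ Sᵢ = 14.4 + 233.5 + 108 + 4.1 + 108 = 468.0 m².
Σ(Sᵢαᵢ) = 14.4×0.08 + 233.5×0.05 + 108×0.72 + 4.1×0.05 + 108×0.06 = 97.272.
ᾱ = A/S = 0.21.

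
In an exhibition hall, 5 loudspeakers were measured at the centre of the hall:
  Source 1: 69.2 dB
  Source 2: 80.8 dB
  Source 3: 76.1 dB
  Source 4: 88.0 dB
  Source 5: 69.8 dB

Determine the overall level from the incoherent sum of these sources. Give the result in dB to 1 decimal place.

Converting to relative power and adding: 10^(69.2/10) + 10^(80.8/10) + 10^(76.1/10) + 10^(88.0/10) + 10^(69.8/10) = 8.098e+08.
L_total = 10·log₁₀(8.098e+08) = 89.1 dB.

89.1 dB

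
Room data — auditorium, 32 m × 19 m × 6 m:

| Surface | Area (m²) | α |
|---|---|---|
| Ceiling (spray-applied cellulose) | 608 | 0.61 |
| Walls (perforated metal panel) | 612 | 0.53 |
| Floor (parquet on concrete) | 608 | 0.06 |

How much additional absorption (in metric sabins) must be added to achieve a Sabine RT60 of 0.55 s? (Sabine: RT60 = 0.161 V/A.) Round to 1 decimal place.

336.1 sabins

Equivalent absorption area: A₁ = 608·0.61 + 612·0.53 + 608·0.06 = 731.720 m².
For T = 0.55 s, need A₂ = 0.161·V/T = 0.161·3648/0.55 = 1067.869 sabins.
Shortfall: 1067.869 − 731.720 = 336.1 sabins.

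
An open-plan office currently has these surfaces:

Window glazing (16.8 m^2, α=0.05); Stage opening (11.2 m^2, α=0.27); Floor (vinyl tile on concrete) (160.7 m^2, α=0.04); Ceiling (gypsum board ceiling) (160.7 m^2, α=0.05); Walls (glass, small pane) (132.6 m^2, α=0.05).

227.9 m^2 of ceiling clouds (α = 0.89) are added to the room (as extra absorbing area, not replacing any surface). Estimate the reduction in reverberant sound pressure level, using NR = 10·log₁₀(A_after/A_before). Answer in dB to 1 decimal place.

A_before = Σ Sᵢαᵢ = 16.8·0.05 + 11.2·0.27 + 160.7·0.04 + 160.7·0.05 + 132.6·0.05 = 24.957 sabins.
Added absorption = 227.9 × 0.89 = 202.831 sabins.
New total A_after = 227.788 sabins.
Reduction = 10 log₁₀(A_after/A_before) = 10 log₁₀(9.1272) = 9.6 dB.

9.6 dB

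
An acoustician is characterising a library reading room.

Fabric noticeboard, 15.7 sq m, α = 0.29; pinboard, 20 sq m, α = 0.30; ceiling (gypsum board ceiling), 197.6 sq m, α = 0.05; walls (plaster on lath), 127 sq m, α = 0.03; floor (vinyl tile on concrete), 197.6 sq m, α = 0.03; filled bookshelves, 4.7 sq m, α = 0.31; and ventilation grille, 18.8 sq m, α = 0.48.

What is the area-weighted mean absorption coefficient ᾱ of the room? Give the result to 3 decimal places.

0.070

S = Σ Sᵢ = 15.7 + 20 + 197.6 + 127 + 197.6 + 4.7 + 18.8 = 581.4 sq m.
Σ(Sᵢαᵢ) = 15.7*0.29 + 20*0.30 + 197.6*0.05 + 127*0.03 + 197.6*0.03 + 4.7*0.31 + 18.8*0.48 = 40.652.
ᾱ = A/S = 0.070.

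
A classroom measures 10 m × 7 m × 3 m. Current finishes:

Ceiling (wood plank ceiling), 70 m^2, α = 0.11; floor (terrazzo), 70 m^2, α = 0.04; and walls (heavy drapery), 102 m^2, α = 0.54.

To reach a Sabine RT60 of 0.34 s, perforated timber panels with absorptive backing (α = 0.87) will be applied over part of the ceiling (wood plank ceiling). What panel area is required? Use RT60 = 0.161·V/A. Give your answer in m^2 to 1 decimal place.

44.6

Total absorption A₁ = 70×0.11 + 70×0.04 + 102×0.54
  = 7.700 + 2.800 + 55.080 = 65.580 m^2 sabins.
V = 210 m³. Target absorption A₂ = 0.161 × 210 / 0.34 = 99.441 sabins.
ΔA needed = 99.441 − 65.580 = 33.861 sabins.
Net gain per m^2: Δα = 0.87 − 0.11 = 0.76.
Area = ΔA/Δα = 33.861/0.76 = 44.6 m^2.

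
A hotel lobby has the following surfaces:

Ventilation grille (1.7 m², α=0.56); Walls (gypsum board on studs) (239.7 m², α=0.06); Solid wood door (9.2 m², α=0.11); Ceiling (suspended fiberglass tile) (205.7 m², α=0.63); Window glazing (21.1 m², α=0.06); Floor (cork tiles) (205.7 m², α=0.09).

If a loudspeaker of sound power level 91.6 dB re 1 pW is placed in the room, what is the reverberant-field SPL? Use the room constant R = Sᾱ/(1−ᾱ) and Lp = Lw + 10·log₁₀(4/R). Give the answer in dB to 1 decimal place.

74.2 dB

Σ(Sᵢαᵢ) = 1.7×0.56 + 239.7×0.06 + 9.2×0.11 + 205.7×0.63 + 21.1×0.06 + 205.7×0.09 = 165.716; total area S = 683.1 m².
ᾱ = 0.2426, so room constant R = A/(1−ᾱ) = 218.796 m².
Lp = 91.6 + 10·log₁₀(4/218.796) = 91.6 + (-17.38) = 74.2 dB.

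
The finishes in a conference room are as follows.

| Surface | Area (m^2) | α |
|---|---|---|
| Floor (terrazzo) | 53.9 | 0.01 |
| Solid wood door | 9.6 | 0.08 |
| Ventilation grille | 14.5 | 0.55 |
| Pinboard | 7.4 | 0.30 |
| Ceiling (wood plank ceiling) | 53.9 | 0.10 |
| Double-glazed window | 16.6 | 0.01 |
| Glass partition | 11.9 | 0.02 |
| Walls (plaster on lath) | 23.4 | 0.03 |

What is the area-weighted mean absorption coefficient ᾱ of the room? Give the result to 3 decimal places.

S = Σ Sᵢ = 53.9 + 9.6 + 14.5 + 7.4 + 53.9 + 16.6 + 11.9 + 23.4 = 191.2 m^2.
Weighted sum Σ Sα = 17.998.
ᾱ = 17.998 / 191.2 = 0.094.

0.094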